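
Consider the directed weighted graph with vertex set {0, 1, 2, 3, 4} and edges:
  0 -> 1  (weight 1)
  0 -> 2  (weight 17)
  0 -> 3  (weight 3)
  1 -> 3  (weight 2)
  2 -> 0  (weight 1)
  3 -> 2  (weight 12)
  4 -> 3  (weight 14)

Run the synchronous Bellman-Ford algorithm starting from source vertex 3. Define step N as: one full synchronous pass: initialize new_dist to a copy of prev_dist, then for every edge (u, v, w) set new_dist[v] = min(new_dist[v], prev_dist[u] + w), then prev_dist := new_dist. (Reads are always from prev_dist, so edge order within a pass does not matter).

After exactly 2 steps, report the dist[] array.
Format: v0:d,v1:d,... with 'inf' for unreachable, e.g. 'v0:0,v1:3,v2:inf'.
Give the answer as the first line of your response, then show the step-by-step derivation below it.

v0:13,v1:inf,v2:12,v3:0,v4:inf

step 1: dist = v0:inf,v1:inf,v2:12,v3:0,v4:inf
step 2: dist = v0:13,v1:inf,v2:12,v3:0,v4:inf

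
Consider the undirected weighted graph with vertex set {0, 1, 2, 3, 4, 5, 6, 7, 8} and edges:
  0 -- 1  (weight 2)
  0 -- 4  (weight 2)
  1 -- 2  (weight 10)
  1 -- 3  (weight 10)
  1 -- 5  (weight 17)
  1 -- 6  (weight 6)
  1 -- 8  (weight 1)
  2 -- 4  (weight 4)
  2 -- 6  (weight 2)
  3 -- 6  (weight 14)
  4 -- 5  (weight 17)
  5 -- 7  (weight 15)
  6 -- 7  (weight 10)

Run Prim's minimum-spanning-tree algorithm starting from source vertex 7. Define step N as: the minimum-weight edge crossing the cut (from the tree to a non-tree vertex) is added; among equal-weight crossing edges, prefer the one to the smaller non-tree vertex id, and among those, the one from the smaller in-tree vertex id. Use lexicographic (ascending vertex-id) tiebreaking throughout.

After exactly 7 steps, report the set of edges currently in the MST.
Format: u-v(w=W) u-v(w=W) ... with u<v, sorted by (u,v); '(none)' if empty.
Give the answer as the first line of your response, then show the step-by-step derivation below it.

0-1(w=2) 0-4(w=2) 1-3(w=10) 1-8(w=1) 2-4(w=4) 2-6(w=2) 6-7(w=10)

step 1: add edge 6-7 (w=10); MST = {6-7(w=10)}
step 2: add edge 2-6 (w=2); MST = {2-6(w=2) 6-7(w=10)}
step 3: add edge 2-4 (w=4); MST = {2-4(w=4) 2-6(w=2) 6-7(w=10)}
step 4: add edge 0-4 (w=2); MST = {0-4(w=2) 2-4(w=4) 2-6(w=2) 6-7(w=10)}
step 5: add edge 0-1 (w=2); MST = {0-1(w=2) 0-4(w=2) 2-4(w=4) 2-6(w=2) 6-7(w=10)}
step 6: add edge 1-8 (w=1); MST = {0-1(w=2) 0-4(w=2) 1-8(w=1) 2-4(w=4) 2-6(w=2) 6-7(w=10)}
step 7: add edge 1-3 (w=10); MST = {0-1(w=2) 0-4(w=2) 1-3(w=10) 1-8(w=1) 2-4(w=4) 2-6(w=2) 6-7(w=10)}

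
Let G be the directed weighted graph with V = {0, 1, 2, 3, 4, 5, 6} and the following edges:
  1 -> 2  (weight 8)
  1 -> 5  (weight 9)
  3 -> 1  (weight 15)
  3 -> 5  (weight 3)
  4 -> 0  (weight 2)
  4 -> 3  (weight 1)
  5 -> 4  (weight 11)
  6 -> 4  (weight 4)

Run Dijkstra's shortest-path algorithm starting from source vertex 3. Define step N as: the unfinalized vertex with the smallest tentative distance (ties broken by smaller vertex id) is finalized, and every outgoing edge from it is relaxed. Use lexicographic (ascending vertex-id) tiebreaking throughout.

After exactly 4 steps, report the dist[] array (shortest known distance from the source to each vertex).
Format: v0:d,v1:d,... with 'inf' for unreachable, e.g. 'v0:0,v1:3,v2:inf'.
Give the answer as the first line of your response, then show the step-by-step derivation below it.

v0:16,v1:15,v2:23,v3:0,v4:14,v5:3,v6:inf

step 1: dist = v0:inf,v1:15,v2:inf,v3:0,v4:inf,v5:3,v6:inf
step 2: dist = v0:inf,v1:15,v2:inf,v3:0,v4:14,v5:3,v6:inf
step 3: dist = v0:16,v1:15,v2:inf,v3:0,v4:14,v5:3,v6:inf
step 4: dist = v0:16,v1:15,v2:23,v3:0,v4:14,v5:3,v6:inf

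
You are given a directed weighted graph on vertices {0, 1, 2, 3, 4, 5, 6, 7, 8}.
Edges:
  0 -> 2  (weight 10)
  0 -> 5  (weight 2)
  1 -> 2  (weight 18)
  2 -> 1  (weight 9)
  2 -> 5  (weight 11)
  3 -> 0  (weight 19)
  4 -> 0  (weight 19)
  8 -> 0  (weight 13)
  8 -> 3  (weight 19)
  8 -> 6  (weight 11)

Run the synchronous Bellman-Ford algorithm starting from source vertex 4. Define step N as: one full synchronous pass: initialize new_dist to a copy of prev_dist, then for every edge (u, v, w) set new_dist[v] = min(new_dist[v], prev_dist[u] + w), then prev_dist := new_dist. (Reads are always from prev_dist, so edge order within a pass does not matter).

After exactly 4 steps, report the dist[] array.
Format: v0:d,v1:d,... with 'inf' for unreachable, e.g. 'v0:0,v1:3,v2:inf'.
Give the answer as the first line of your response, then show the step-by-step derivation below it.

v0:19,v1:38,v2:29,v3:inf,v4:0,v5:21,v6:inf,v7:inf,v8:inf

step 1: dist = v0:19,v1:inf,v2:inf,v3:inf,v4:0,v5:inf,v6:inf,v7:inf,v8:inf
step 2: dist = v0:19,v1:inf,v2:29,v3:inf,v4:0,v5:21,v6:inf,v7:inf,v8:inf
step 3: dist = v0:19,v1:38,v2:29,v3:inf,v4:0,v5:21,v6:inf,v7:inf,v8:inf
step 4: dist = v0:19,v1:38,v2:29,v3:inf,v4:0,v5:21,v6:inf,v7:inf,v8:inf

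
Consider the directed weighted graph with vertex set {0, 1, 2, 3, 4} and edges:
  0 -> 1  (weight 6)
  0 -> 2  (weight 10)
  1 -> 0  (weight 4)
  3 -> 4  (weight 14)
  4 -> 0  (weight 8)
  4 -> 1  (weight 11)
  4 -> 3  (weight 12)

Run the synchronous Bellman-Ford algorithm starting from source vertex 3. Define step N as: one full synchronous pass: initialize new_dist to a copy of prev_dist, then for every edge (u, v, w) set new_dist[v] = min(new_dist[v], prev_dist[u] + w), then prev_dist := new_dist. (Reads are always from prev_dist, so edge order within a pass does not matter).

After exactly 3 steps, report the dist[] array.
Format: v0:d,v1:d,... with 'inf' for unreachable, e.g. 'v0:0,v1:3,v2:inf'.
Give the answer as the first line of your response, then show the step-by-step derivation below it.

v0:22,v1:25,v2:32,v3:0,v4:14

step 1: dist = v0:inf,v1:inf,v2:inf,v3:0,v4:14
step 2: dist = v0:22,v1:25,v2:inf,v3:0,v4:14
step 3: dist = v0:22,v1:25,v2:32,v3:0,v4:14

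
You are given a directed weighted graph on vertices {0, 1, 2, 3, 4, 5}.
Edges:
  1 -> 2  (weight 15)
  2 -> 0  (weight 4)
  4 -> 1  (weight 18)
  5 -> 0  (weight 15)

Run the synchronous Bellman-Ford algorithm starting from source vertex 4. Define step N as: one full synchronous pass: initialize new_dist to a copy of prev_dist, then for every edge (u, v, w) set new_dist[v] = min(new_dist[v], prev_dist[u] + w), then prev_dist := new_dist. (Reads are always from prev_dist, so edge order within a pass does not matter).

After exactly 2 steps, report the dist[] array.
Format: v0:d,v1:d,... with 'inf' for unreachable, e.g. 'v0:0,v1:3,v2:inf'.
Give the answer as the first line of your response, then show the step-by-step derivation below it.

v0:inf,v1:18,v2:33,v3:inf,v4:0,v5:inf

step 1: dist = v0:inf,v1:18,v2:inf,v3:inf,v4:0,v5:inf
step 2: dist = v0:inf,v1:18,v2:33,v3:inf,v4:0,v5:inf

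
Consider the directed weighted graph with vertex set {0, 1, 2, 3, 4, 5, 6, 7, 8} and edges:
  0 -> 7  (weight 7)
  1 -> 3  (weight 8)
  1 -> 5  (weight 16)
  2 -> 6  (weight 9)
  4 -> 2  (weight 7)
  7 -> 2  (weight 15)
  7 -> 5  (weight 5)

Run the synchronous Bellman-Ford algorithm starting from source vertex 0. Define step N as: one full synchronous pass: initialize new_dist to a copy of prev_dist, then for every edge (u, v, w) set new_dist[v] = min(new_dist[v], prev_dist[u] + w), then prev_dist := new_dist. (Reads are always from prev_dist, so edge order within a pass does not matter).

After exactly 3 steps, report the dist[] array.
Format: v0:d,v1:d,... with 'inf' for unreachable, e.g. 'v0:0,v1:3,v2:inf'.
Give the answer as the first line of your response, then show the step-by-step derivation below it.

v0:0,v1:inf,v2:22,v3:inf,v4:inf,v5:12,v6:31,v7:7,v8:inf

step 1: dist = v0:0,v1:inf,v2:inf,v3:inf,v4:inf,v5:inf,v6:inf,v7:7,v8:inf
step 2: dist = v0:0,v1:inf,v2:22,v3:inf,v4:inf,v5:12,v6:inf,v7:7,v8:inf
step 3: dist = v0:0,v1:inf,v2:22,v3:inf,v4:inf,v5:12,v6:31,v7:7,v8:inf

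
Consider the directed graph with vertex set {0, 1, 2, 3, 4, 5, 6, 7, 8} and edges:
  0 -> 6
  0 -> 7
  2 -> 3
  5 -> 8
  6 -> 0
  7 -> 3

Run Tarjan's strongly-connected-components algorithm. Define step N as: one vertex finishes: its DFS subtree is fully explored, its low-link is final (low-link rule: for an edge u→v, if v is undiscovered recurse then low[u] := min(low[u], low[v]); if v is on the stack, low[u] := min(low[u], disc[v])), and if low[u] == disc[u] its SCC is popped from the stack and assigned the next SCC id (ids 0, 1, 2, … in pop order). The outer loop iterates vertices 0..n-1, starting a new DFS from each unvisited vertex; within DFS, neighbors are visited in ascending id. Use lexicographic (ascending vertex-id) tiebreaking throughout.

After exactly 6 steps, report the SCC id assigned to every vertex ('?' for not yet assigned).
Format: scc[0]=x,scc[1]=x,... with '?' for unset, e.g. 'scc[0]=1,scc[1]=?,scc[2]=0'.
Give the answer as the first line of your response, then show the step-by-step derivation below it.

scc[0]=2,scc[1]=3,scc[2]=4,scc[3]=0,scc[4]=?,scc[5]=?,scc[6]=2,scc[7]=1,scc[8]=?

step 1: low=(low[0]=0,low[1]=?,low[2]=?,low[3]=?,low[4]=?,low[5]=?,low[6]=0,low[7]=?,low[8]=?); scc=(scc[0]=?,scc[1]=?,scc[2]=?,scc[3]=?,scc[4]=?,scc[5]=?,scc[6]=?,scc[7]=?,scc[8]=?)
step 2: low=(low[0]=0,low[1]=?,low[2]=?,low[3]=3,low[4]=?,low[5]=?,low[6]=0,low[7]=2,low[8]=?); scc=(scc[0]=?,scc[1]=?,scc[2]=?,scc[3]=0,scc[4]=?,scc[5]=?,scc[6]=?,scc[7]=?,scc[8]=?)
step 3: low=(low[0]=0,low[1]=?,low[2]=?,low[3]=3,low[4]=?,low[5]=?,low[6]=0,low[7]=2,low[8]=?); scc=(scc[0]=?,scc[1]=?,scc[2]=?,scc[3]=0,scc[4]=?,scc[5]=?,scc[6]=?,scc[7]=1,scc[8]=?)
step 4: low=(low[0]=0,low[1]=?,low[2]=?,low[3]=3,low[4]=?,low[5]=?,low[6]=0,low[7]=2,low[8]=?); scc=(scc[0]=2,scc[1]=?,scc[2]=?,scc[3]=0,scc[4]=?,scc[5]=?,scc[6]=2,scc[7]=1,scc[8]=?)
step 5: low=(low[0]=0,low[1]=4,low[2]=?,low[3]=3,low[4]=?,low[5]=?,low[6]=0,low[7]=2,low[8]=?); scc=(scc[0]=2,scc[1]=3,scc[2]=?,scc[3]=0,scc[4]=?,scc[5]=?,scc[6]=2,scc[7]=1,scc[8]=?)
step 6: low=(low[0]=0,low[1]=4,low[2]=5,low[3]=3,low[4]=?,low[5]=?,low[6]=0,low[7]=2,low[8]=?); scc=(scc[0]=2,scc[1]=3,scc[2]=4,scc[3]=0,scc[4]=?,scc[5]=?,scc[6]=2,scc[7]=1,scc[8]=?)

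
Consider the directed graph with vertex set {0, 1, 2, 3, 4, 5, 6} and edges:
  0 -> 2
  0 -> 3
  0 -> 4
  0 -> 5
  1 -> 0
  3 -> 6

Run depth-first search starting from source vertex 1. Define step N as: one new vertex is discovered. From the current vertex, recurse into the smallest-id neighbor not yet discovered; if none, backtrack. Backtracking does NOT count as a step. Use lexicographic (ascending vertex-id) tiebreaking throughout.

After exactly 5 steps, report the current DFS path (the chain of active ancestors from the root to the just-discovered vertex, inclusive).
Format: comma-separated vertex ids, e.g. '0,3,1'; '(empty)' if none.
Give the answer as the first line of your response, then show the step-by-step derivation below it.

1,0,3,6

step 1: discover 1; path=1; order=1
step 2: discover 0; path=1>0; order=1,0
step 3: discover 2; path=1>0>2; order=1,0,2
step 4: discover 3; path=1>0>3; order=1,0,2,3
step 5: discover 6; path=1>0>3>6; order=1,0,2,3,6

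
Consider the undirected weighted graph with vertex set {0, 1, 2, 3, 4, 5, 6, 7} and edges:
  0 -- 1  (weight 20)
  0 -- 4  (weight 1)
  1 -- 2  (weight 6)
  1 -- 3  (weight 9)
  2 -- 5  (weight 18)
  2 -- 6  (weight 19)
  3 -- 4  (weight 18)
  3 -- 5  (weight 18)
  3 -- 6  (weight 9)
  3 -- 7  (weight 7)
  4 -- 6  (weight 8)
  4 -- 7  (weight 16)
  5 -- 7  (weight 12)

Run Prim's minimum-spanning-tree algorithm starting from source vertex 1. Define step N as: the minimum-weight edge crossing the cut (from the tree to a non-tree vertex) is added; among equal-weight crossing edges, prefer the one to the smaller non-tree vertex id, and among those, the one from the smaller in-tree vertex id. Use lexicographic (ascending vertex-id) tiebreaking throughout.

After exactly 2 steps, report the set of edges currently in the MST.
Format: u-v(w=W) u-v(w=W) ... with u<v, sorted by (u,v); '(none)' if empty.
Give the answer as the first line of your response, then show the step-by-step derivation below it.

1-2(w=6) 1-3(w=9)

step 1: add edge 1-2 (w=6); MST = {1-2(w=6)}
step 2: add edge 1-3 (w=9); MST = {1-2(w=6) 1-3(w=9)}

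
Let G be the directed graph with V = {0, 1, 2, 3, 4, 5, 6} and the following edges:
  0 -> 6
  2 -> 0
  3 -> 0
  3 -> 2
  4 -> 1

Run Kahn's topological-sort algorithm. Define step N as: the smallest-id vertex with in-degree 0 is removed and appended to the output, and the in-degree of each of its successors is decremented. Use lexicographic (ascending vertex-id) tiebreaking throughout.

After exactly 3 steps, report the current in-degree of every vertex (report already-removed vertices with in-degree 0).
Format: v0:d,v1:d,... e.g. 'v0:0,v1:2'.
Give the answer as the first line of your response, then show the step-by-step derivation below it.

v0:0,v1:1,v2:0,v3:0,v4:0,v5:0,v6:0

step 1: output 3; order=[3]; indeg=(1,1,0,0,0,0,1)
step 2: output 2; order=[3,2]; indeg=(0,1,0,0,0,0,1)
step 3: output 0; order=[3,2,0]; indeg=(0,1,0,0,0,0,0)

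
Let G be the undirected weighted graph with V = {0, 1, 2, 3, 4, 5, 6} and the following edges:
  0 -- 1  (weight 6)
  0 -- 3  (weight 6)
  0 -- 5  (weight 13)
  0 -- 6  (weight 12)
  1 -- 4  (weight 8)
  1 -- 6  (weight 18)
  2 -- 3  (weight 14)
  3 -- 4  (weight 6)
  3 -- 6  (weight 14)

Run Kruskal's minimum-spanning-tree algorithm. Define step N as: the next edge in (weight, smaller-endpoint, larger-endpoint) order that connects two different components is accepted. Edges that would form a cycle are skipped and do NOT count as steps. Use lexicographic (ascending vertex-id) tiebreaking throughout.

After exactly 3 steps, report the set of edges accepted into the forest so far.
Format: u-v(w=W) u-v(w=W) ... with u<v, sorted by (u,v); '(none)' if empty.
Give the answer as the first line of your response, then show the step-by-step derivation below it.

0-1(w=6) 0-3(w=6) 3-4(w=6)

step 1: add edge 0-1 (w=6); MST = {0-1(w=6)}
step 2: add edge 0-3 (w=6); MST = {0-1(w=6) 0-3(w=6)}
step 3: add edge 3-4 (w=6); MST = {0-1(w=6) 0-3(w=6) 3-4(w=6)}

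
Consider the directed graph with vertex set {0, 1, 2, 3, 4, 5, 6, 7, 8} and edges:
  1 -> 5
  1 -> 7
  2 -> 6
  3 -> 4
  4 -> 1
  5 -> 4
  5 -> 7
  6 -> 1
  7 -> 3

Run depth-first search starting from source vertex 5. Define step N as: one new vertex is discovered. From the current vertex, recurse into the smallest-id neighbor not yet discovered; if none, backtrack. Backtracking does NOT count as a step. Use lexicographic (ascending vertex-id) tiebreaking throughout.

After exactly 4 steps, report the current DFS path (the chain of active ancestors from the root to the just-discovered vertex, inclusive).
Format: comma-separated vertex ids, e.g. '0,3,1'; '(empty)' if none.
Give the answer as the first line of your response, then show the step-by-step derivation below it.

5,4,1,7

step 1: discover 5; path=5; order=5
step 2: discover 4; path=5>4; order=5,4
step 3: discover 1; path=5>4>1; order=5,4,1
step 4: discover 7; path=5>4>1>7; order=5,4,1,7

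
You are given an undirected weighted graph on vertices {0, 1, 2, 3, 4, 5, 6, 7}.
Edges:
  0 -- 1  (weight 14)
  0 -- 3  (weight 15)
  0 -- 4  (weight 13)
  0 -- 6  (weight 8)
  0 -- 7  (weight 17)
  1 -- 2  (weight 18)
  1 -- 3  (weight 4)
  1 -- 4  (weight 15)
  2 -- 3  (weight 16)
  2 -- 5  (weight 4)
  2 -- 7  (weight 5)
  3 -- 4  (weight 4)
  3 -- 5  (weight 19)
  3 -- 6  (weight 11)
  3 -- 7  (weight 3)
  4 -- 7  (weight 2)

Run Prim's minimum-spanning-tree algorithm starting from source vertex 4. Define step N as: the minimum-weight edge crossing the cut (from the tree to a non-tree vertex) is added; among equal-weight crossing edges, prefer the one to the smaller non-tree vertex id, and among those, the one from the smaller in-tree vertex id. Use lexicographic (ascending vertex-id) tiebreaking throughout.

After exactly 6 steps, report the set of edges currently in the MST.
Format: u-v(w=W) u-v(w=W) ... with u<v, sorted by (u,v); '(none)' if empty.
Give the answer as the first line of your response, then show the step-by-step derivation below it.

1-3(w=4) 2-5(w=4) 2-7(w=5) 3-6(w=11) 3-7(w=3) 4-7(w=2)

step 1: add edge 4-7 (w=2); MST = {4-7(w=2)}
step 2: add edge 3-7 (w=3); MST = {3-7(w=3) 4-7(w=2)}
step 3: add edge 1-3 (w=4); MST = {1-3(w=4) 3-7(w=3) 4-7(w=2)}
step 4: add edge 2-7 (w=5); MST = {1-3(w=4) 2-7(w=5) 3-7(w=3) 4-7(w=2)}
step 5: add edge 2-5 (w=4); MST = {1-3(w=4) 2-5(w=4) 2-7(w=5) 3-7(w=3) 4-7(w=2)}
step 6: add edge 3-6 (w=11); MST = {1-3(w=4) 2-5(w=4) 2-7(w=5) 3-6(w=11) 3-7(w=3) 4-7(w=2)}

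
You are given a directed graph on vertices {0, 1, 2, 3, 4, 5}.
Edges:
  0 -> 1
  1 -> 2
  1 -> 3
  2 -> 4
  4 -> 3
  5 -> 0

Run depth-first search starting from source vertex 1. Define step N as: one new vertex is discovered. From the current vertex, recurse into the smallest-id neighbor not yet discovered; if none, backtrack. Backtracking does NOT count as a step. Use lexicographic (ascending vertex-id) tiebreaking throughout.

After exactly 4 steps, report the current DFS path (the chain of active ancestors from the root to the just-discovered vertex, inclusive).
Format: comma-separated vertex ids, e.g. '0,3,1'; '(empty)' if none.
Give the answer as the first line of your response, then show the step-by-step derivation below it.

1,2,4,3

step 1: discover 1; path=1; order=1
step 2: discover 2; path=1>2; order=1,2
step 3: discover 4; path=1>2>4; order=1,2,4
step 4: discover 3; path=1>2>4>3; order=1,2,4,3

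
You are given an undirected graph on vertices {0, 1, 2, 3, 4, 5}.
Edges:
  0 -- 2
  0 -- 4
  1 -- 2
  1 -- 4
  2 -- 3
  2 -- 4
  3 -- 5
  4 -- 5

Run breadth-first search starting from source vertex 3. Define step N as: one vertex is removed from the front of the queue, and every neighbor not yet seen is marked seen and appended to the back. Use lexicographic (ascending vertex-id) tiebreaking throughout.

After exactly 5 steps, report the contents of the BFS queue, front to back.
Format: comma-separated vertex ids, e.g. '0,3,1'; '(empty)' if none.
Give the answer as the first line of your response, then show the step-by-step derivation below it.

4

step 1: dequeue 3; queue=[2,5]; order=3
step 2: dequeue 2; queue=[5,0,1,4]; order=3,2
step 3: dequeue 5; queue=[0,1,4]; order=3,2,5
step 4: dequeue 0; queue=[1,4]; order=3,2,5,0
step 5: dequeue 1; queue=[4]; order=3,2,5,0,1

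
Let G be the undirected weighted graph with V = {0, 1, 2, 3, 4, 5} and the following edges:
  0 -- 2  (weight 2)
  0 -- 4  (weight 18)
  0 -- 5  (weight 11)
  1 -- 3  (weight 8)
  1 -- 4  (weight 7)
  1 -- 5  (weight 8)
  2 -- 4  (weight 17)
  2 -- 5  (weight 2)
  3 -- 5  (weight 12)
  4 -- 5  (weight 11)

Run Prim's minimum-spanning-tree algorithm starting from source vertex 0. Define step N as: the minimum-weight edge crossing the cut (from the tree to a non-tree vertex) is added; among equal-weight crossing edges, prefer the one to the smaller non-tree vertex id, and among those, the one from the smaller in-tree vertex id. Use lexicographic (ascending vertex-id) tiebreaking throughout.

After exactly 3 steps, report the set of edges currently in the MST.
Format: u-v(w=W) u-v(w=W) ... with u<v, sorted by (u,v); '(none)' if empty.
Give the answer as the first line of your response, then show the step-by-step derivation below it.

0-2(w=2) 1-5(w=8) 2-5(w=2)

step 1: add edge 0-2 (w=2); MST = {0-2(w=2)}
step 2: add edge 2-5 (w=2); MST = {0-2(w=2) 2-5(w=2)}
step 3: add edge 1-5 (w=8); MST = {0-2(w=2) 1-5(w=8) 2-5(w=2)}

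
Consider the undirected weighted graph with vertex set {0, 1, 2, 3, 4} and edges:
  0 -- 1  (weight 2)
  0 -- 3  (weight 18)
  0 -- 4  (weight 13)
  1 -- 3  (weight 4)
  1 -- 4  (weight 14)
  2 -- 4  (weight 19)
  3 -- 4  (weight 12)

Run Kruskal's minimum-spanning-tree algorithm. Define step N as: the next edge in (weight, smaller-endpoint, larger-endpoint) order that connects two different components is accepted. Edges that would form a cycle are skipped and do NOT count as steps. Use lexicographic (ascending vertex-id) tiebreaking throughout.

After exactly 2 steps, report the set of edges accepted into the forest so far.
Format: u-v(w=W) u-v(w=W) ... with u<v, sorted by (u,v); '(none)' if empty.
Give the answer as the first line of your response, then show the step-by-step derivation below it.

0-1(w=2) 1-3(w=4)

step 1: add edge 0-1 (w=2); MST = {0-1(w=2)}
step 2: add edge 1-3 (w=4); MST = {0-1(w=2) 1-3(w=4)}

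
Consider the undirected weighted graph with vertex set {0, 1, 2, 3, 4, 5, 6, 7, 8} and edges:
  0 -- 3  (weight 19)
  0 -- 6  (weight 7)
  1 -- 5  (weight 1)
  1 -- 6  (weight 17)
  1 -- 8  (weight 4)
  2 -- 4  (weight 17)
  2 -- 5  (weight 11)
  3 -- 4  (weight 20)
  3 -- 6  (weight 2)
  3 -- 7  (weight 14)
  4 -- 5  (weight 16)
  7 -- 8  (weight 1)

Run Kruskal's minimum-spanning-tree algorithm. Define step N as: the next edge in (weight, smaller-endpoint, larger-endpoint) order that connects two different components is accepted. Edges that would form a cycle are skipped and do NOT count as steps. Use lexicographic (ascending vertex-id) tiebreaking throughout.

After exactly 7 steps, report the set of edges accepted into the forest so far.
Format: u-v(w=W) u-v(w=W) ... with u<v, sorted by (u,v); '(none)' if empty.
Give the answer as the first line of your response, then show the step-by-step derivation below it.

0-6(w=7) 1-5(w=1) 1-8(w=4) 2-5(w=11) 3-6(w=2) 3-7(w=14) 7-8(w=1)

step 1: add edge 1-5 (w=1); MST = {1-5(w=1)}
step 2: add edge 7-8 (w=1); MST = {1-5(w=1) 7-8(w=1)}
step 3: add edge 3-6 (w=2); MST = {1-5(w=1) 3-6(w=2) 7-8(w=1)}
step 4: add edge 1-8 (w=4); MST = {1-5(w=1) 1-8(w=4) 3-6(w=2) 7-8(w=1)}
step 5: add edge 0-6 (w=7); MST = {0-6(w=7) 1-5(w=1) 1-8(w=4) 3-6(w=2) 7-8(w=1)}
step 6: add edge 2-5 (w=11); MST = {0-6(w=7) 1-5(w=1) 1-8(w=4) 2-5(w=11) 3-6(w=2) 7-8(w=1)}
step 7: add edge 3-7 (w=14); MST = {0-6(w=7) 1-5(w=1) 1-8(w=4) 2-5(w=11) 3-6(w=2) 3-7(w=14) 7-8(w=1)}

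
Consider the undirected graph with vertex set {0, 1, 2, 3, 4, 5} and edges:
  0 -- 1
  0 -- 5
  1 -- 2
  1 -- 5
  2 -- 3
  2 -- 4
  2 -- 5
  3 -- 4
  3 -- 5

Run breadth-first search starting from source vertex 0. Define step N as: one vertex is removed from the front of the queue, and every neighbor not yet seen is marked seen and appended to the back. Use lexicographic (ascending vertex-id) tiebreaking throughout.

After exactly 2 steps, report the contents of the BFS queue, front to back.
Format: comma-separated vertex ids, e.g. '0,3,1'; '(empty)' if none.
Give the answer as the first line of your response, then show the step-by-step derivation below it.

5,2

step 1: dequeue 0; queue=[1,5]; order=0
step 2: dequeue 1; queue=[5,2]; order=0,1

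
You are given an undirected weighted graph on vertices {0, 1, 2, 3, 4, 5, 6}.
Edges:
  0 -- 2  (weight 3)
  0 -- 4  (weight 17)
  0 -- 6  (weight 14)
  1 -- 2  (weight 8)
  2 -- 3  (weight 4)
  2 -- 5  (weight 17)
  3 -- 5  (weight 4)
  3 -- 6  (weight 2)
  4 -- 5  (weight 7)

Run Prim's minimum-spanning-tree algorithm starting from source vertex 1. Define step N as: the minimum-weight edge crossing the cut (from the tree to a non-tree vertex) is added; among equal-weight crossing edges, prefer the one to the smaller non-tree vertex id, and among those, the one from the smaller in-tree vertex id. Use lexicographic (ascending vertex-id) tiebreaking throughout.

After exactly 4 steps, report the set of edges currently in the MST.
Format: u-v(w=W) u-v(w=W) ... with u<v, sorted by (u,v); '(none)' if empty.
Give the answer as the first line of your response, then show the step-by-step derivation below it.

0-2(w=3) 1-2(w=8) 2-3(w=4) 3-6(w=2)

step 1: add edge 1-2 (w=8); MST = {1-2(w=8)}
step 2: add edge 0-2 (w=3); MST = {0-2(w=3) 1-2(w=8)}
step 3: add edge 2-3 (w=4); MST = {0-2(w=3) 1-2(w=8) 2-3(w=4)}
step 4: add edge 3-6 (w=2); MST = {0-2(w=3) 1-2(w=8) 2-3(w=4) 3-6(w=2)}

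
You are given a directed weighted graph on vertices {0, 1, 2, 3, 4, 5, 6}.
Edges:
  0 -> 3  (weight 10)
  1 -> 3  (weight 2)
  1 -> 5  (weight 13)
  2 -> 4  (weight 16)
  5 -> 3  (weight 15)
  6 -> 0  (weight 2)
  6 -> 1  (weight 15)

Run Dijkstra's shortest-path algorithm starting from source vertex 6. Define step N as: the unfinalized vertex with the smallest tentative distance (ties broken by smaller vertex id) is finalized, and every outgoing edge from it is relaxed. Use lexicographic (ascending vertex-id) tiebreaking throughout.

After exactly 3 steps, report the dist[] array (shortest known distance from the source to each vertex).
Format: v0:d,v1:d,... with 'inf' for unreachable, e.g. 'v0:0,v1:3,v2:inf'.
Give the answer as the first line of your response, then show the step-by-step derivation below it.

v0:2,v1:15,v2:inf,v3:12,v4:inf,v5:inf,v6:0

step 1: dist = v0:2,v1:15,v2:inf,v3:inf,v4:inf,v5:inf,v6:0
step 2: dist = v0:2,v1:15,v2:inf,v3:12,v4:inf,v5:inf,v6:0
step 3: dist = v0:2,v1:15,v2:inf,v3:12,v4:inf,v5:inf,v6:0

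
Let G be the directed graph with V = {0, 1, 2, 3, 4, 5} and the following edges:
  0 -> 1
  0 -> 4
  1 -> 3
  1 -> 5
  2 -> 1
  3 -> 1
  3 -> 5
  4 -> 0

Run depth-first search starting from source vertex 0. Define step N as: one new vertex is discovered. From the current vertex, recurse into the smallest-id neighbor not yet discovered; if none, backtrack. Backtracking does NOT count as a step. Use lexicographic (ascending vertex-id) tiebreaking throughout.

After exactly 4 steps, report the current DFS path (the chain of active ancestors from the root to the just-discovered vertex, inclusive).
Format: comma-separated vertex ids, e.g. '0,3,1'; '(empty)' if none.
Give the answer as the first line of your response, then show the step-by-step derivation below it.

0,1,3,5

step 1: discover 0; path=0; order=0
step 2: discover 1; path=0>1; order=0,1
step 3: discover 3; path=0>1>3; order=0,1,3
step 4: discover 5; path=0>1>3>5; order=0,1,3,5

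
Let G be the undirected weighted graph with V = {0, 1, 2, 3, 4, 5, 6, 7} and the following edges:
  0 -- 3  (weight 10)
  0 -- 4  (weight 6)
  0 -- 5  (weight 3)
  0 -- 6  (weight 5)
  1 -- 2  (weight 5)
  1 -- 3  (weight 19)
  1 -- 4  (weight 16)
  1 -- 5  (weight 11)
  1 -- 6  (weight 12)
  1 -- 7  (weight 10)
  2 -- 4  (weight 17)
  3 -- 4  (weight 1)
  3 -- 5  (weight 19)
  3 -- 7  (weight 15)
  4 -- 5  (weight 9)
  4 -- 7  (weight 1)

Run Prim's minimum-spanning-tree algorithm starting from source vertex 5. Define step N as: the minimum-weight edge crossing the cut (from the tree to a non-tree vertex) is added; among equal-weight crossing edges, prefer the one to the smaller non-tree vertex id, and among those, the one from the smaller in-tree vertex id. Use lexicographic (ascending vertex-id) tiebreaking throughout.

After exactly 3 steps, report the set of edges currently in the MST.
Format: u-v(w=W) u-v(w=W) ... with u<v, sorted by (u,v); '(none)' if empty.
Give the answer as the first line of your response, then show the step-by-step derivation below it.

0-4(w=6) 0-5(w=3) 0-6(w=5)

step 1: add edge 0-5 (w=3); MST = {0-5(w=3)}
step 2: add edge 0-6 (w=5); MST = {0-5(w=3) 0-6(w=5)}
step 3: add edge 0-4 (w=6); MST = {0-4(w=6) 0-5(w=3) 0-6(w=5)}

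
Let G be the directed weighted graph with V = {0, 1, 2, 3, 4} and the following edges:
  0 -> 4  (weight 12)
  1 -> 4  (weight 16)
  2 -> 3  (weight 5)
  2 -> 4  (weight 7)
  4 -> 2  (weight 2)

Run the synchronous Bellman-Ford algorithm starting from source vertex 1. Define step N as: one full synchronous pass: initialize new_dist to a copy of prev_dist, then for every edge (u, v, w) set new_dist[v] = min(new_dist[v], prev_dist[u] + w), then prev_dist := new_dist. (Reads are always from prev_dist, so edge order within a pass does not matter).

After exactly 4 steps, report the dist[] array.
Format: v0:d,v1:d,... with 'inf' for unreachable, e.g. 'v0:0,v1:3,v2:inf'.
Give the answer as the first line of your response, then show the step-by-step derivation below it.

v0:inf,v1:0,v2:18,v3:23,v4:16

step 1: dist = v0:inf,v1:0,v2:inf,v3:inf,v4:16
step 2: dist = v0:inf,v1:0,v2:18,v3:inf,v4:16
step 3: dist = v0:inf,v1:0,v2:18,v3:23,v4:16
step 4: dist = v0:inf,v1:0,v2:18,v3:23,v4:16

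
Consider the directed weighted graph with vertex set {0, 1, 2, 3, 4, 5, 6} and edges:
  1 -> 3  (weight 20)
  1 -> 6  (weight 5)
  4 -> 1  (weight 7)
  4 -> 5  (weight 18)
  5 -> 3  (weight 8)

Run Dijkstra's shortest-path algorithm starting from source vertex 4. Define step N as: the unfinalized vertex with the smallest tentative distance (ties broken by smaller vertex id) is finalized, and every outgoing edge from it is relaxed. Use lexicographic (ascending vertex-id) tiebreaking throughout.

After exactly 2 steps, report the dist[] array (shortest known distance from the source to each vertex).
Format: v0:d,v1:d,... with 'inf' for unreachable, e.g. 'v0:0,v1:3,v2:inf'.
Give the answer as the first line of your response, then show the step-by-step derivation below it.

v0:inf,v1:7,v2:inf,v3:27,v4:0,v5:18,v6:12

step 1: dist = v0:inf,v1:7,v2:inf,v3:inf,v4:0,v5:18,v6:inf
step 2: dist = v0:inf,v1:7,v2:inf,v3:27,v4:0,v5:18,v6:12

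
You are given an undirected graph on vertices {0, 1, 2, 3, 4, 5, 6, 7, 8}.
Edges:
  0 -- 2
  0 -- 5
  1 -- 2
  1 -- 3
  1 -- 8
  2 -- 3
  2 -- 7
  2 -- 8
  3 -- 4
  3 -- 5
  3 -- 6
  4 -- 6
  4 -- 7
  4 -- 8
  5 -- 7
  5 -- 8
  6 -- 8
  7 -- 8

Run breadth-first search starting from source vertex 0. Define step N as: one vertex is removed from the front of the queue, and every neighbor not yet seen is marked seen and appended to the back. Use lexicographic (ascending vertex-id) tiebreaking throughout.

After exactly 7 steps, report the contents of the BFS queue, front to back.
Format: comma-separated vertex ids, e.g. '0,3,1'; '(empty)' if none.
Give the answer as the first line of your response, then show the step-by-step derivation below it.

4,6

step 1: dequeue 0; queue=[2,5]; order=0
step 2: dequeue 2; queue=[5,1,3,7,8]; order=0,2
step 3: dequeue 5; queue=[1,3,7,8]; order=0,2,5
step 4: dequeue 1; queue=[3,7,8]; order=0,2,5,1
step 5: dequeue 3; queue=[7,8,4,6]; order=0,2,5,1,3
step 6: dequeue 7; queue=[8,4,6]; order=0,2,5,1,3,7
step 7: dequeue 8; queue=[4,6]; order=0,2,5,1,3,7,8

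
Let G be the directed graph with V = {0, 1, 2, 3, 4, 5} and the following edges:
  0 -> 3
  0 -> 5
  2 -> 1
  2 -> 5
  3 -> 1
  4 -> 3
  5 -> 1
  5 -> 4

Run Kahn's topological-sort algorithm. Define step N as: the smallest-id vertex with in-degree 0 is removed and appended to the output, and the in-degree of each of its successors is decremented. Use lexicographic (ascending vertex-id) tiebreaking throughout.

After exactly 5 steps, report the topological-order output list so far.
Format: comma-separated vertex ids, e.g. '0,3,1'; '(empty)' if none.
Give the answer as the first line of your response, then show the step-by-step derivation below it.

0,2,5,4,3

step 1: output 0; order=[0]; indeg=(0,3,0,1,1,1)
step 2: output 2; order=[0,2]; indeg=(0,2,0,1,1,0)
step 3: output 5; order=[0,2,5]; indeg=(0,1,0,1,0,0)
step 4: output 4; order=[0,2,5,4]; indeg=(0,1,0,0,0,0)
step 5: output 3; order=[0,2,5,4,3]; indeg=(0,0,0,0,0,0)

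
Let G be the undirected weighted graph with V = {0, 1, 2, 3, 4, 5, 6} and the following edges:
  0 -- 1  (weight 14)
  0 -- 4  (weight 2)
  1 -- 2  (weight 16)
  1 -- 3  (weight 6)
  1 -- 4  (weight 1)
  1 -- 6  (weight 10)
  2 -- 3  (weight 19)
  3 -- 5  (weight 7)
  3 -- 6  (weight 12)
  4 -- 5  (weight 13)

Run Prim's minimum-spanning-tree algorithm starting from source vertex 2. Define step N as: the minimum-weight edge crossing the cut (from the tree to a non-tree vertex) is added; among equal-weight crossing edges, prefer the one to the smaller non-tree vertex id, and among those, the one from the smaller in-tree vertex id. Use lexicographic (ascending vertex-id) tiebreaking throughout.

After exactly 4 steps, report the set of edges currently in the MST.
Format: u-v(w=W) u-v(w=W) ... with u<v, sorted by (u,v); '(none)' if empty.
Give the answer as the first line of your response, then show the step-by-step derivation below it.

0-4(w=2) 1-2(w=16) 1-3(w=6) 1-4(w=1)

step 1: add edge 1-2 (w=16); MST = {1-2(w=16)}
step 2: add edge 1-4 (w=1); MST = {1-2(w=16) 1-4(w=1)}
step 3: add edge 0-4 (w=2); MST = {0-4(w=2) 1-2(w=16) 1-4(w=1)}
step 4: add edge 1-3 (w=6); MST = {0-4(w=2) 1-2(w=16) 1-3(w=6) 1-4(w=1)}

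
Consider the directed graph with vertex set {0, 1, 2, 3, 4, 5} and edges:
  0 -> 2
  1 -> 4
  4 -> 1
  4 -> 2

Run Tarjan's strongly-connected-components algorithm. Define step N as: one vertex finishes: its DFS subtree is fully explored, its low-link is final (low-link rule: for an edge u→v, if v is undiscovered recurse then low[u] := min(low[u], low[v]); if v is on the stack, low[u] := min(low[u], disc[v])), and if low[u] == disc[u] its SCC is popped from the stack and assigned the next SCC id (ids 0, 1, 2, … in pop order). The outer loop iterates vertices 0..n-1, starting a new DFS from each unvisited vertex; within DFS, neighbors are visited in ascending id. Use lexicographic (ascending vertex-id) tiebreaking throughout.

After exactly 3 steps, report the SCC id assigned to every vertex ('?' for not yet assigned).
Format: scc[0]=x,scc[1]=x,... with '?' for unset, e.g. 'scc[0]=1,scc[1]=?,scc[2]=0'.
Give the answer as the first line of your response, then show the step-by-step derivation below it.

scc[0]=1,scc[1]=?,scc[2]=0,scc[3]=?,scc[4]=?,scc[5]=?

step 1: low=(low[0]=0,low[1]=?,low[2]=1,low[3]=?,low[4]=?,low[5]=?); scc=(scc[0]=?,scc[1]=?,scc[2]=0,scc[3]=?,scc[4]=?,scc[5]=?)
step 2: low=(low[0]=0,low[1]=?,low[2]=1,low[3]=?,low[4]=?,low[5]=?); scc=(scc[0]=1,scc[1]=?,scc[2]=0,scc[3]=?,scc[4]=?,scc[5]=?)
step 3: low=(low[0]=0,low[1]=2,low[2]=1,low[3]=?,low[4]=2,low[5]=?); scc=(scc[0]=1,scc[1]=?,scc[2]=0,scc[3]=?,scc[4]=?,scc[5]=?)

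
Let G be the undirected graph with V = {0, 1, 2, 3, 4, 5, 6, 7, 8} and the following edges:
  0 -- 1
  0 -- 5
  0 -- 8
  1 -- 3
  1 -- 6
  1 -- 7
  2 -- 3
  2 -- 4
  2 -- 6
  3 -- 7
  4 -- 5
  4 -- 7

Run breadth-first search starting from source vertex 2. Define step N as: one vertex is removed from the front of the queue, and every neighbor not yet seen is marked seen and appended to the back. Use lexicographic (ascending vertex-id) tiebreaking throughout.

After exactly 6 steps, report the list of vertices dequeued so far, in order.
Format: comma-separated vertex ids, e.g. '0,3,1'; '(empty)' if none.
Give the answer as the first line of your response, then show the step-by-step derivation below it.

2,3,4,6,1,7

step 1: dequeue 2; queue=[3,4,6]; order=2
step 2: dequeue 3; queue=[4,6,1,7]; order=2,3
step 3: dequeue 4; queue=[6,1,7,5]; order=2,3,4
step 4: dequeue 6; queue=[1,7,5]; order=2,3,4,6
step 5: dequeue 1; queue=[7,5,0]; order=2,3,4,6,1
step 6: dequeue 7; queue=[5,0]; order=2,3,4,6,1,7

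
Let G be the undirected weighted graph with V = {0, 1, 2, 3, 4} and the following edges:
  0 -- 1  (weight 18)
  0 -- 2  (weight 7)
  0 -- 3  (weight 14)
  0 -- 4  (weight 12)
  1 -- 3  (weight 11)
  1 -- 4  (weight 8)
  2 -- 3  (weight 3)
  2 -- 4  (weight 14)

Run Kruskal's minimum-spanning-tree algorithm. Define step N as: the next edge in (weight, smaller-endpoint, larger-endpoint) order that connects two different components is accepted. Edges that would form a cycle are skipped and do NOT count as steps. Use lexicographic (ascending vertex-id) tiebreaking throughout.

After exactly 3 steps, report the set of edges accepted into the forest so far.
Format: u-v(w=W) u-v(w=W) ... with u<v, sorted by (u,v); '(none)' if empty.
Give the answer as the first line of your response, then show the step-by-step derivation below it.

0-2(w=7) 1-4(w=8) 2-3(w=3)

step 1: add edge 2-3 (w=3); MST = {2-3(w=3)}
step 2: add edge 0-2 (w=7); MST = {0-2(w=7) 2-3(w=3)}
step 3: add edge 1-4 (w=8); MST = {0-2(w=7) 1-4(w=8) 2-3(w=3)}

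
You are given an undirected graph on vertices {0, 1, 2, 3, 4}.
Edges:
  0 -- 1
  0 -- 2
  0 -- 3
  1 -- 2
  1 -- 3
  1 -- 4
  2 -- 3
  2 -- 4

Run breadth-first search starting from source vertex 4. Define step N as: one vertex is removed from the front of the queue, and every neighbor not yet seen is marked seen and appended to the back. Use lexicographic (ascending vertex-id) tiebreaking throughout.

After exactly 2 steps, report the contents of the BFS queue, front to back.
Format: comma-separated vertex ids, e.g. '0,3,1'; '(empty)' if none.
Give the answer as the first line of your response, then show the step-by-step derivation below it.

2,0,3

step 1: dequeue 4; queue=[1,2]; order=4
step 2: dequeue 1; queue=[2,0,3]; order=4,1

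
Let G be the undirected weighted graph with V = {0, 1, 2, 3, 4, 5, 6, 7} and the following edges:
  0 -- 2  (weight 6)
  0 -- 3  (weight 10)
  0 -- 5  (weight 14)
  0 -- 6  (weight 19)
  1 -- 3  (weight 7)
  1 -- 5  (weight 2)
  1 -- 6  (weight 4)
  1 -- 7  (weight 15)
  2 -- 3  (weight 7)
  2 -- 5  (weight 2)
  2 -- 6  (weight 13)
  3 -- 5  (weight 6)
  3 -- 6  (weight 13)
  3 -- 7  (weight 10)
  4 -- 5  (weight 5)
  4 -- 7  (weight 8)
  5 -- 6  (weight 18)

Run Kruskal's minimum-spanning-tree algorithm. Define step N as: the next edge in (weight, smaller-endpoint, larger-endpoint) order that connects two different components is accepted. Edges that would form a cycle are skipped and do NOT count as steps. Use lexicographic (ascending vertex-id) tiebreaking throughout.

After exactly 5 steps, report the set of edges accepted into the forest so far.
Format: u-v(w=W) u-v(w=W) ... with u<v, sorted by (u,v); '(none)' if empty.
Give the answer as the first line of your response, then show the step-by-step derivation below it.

0-2(w=6) 1-5(w=2) 1-6(w=4) 2-5(w=2) 4-5(w=5)

step 1: add edge 1-5 (w=2); MST = {1-5(w=2)}
step 2: add edge 2-5 (w=2); MST = {1-5(w=2) 2-5(w=2)}
step 3: add edge 1-6 (w=4); MST = {1-5(w=2) 1-6(w=4) 2-5(w=2)}
step 4: add edge 4-5 (w=5); MST = {1-5(w=2) 1-6(w=4) 2-5(w=2) 4-5(w=5)}
step 5: add edge 0-2 (w=6); MST = {0-2(w=6) 1-5(w=2) 1-6(w=4) 2-5(w=2) 4-5(w=5)}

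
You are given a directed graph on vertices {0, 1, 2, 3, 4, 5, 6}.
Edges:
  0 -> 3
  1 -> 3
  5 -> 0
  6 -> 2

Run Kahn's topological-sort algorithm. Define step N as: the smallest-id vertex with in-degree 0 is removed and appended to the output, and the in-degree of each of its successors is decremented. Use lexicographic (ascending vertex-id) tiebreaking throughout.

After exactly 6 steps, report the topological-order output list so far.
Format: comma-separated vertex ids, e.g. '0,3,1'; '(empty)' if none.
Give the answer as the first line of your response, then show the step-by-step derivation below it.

1,4,5,0,3,6

step 1: output 1; order=[1]; indeg=(1,0,1,1,0,0,0)
step 2: output 4; order=[1,4]; indeg=(1,0,1,1,0,0,0)
step 3: output 5; order=[1,4,5]; indeg=(0,0,1,1,0,0,0)
step 4: output 0; order=[1,4,5,0]; indeg=(0,0,1,0,0,0,0)
step 5: output 3; order=[1,4,5,0,3]; indeg=(0,0,1,0,0,0,0)
step 6: output 6; order=[1,4,5,0,3,6]; indeg=(0,0,0,0,0,0,0)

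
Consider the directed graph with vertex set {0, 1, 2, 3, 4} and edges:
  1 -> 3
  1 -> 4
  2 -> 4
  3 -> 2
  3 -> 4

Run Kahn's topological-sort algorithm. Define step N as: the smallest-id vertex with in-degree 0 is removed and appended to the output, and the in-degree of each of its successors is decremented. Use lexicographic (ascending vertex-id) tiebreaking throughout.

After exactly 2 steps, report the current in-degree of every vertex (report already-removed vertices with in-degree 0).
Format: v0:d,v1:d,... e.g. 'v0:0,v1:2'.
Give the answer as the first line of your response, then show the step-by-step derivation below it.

v0:0,v1:0,v2:1,v3:0,v4:2

step 1: output 0; order=[0]; indeg=(0,0,1,1,3)
step 2: output 1; order=[0,1]; indeg=(0,0,1,0,2)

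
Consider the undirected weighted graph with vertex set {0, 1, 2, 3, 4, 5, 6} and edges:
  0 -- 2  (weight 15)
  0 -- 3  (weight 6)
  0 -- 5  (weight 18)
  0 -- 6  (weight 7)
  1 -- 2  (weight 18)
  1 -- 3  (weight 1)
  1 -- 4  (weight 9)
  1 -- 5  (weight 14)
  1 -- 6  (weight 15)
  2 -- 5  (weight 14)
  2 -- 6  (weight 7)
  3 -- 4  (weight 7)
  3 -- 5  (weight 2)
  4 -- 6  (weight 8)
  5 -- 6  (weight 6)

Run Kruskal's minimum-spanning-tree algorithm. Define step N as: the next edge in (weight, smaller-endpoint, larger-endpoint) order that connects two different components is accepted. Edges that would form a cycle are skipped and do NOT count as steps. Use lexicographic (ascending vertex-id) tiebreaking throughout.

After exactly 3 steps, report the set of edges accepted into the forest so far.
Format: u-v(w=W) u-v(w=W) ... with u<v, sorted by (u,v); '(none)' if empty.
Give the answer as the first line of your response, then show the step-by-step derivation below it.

0-3(w=6) 1-3(w=1) 3-5(w=2)

step 1: add edge 1-3 (w=1); MST = {1-3(w=1)}
step 2: add edge 3-5 (w=2); MST = {1-3(w=1) 3-5(w=2)}
step 3: add edge 0-3 (w=6); MST = {0-3(w=6) 1-3(w=1) 3-5(w=2)}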